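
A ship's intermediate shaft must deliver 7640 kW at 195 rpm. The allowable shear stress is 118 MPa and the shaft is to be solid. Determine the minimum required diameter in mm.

ω = 2π·195/60 = 20.42 rad/s, so T = P/ω = 7640×10³ / 20.42 = 374100 N·m.
For a solid shaft τ_max = 16T/(πd³), so d = (16T/(π τ_allow))^(1/3) = (16·374100/(π·1.18×10^8))^(1/3) = 0.2528 m.

253 mm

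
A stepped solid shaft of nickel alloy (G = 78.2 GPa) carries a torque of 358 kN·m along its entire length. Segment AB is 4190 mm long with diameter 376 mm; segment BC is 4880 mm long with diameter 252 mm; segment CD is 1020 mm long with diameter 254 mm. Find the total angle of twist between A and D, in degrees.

4.45°

J_AB = π(0.376)⁴/32 = 1.96×10^-3 m⁴; J_BC = π(0.252)⁴/32 = 3.96×10^-4 m⁴; J_CD = π(0.254)⁴/32 = 4.09×10^-4 m⁴.
θ = (T/G)·Σ L_i/J_i = (358000/78.2×10⁹)·(4.19/1.96×10^-3 + 4.88/3.96×10^-4 + 1.02/4.09×10^-4) = 0.07763 rad.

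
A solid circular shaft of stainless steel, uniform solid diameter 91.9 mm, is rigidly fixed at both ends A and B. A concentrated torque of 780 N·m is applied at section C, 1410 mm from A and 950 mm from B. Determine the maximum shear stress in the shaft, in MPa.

3.06 MPa

With uniform GJ and both ends fixed, compatibility θ_AC = θ_CB gives T_A·a = T_B·b, together with T_A + T_B = T₀.
T_A = T₀·b/(a+b) = 780.0·950/2360 = 314.0 N·m; T_B = 466.0 N·m.
τ in each portion: τ_AC = 2.06×10^6 Pa, τ_CB = 3.06×10^6 Pa; maximum is in CB.
τ_max = T_CB·r/J = 466.0·0.0460/7.00×10^-6 = 3.058×10^6 Pa.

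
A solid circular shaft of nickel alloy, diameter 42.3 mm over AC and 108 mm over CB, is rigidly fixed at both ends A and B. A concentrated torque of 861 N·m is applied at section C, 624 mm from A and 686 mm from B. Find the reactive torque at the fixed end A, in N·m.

Compatibility: T_A·a/J_AC = T_B·b/J_CB with T_A + T_B = T₀.
J_AC = 3.14×10^-7 m⁴, J_CB = 1.34×10^-5 m⁴, so T_A = T₀·(J_AC/a)/((J_AC/a)+(J_CB/b)) = 21.71 N·m, T_B = 839.3 N·m.

21.7 N·m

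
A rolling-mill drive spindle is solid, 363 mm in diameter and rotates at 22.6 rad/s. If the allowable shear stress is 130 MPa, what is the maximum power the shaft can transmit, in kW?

27600 kW

J = πd⁴/32 = π(0.363)⁴/32 = 1.705×10^-3 m⁴.
T_max = τ_allow·J/r = 1.30×10^8 × 1.705×10^-3 / 0.181 = 1.221e6 N·m.
ω = 22.6 rad/s, so P_max = T_max·ω = 2.759×10^7 W.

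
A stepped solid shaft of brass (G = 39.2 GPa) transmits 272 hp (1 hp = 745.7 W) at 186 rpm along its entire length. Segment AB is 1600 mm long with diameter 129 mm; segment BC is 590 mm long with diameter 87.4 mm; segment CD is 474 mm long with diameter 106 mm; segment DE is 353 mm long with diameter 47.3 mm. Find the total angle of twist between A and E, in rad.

ω = 2π·186/60 = 19.48 rad/s, so T = P/ω = 272×745.7 / 19.48 = 10410 N·m.
J_AB = π(0.129)⁴/32 = 2.72×10^-5 m⁴; J_BC = π(0.0874)⁴/32 = 5.73×10^-6 m⁴; J_CD = π(0.106)⁴/32 = 1.24×10^-5 m⁴; J_DE = π(0.0473)⁴/32 = 4.91×10^-7 m⁴.
θ = (T/G)·Σ L_i/J_i = (10410/39.2×10⁹)·(1.60/2.72×10^-5 + 0.590/5.73×10^-6 + 0.474/1.24×10^-5 + 0.353/4.91×10^-7) = 0.2440 rad.

0.244 rad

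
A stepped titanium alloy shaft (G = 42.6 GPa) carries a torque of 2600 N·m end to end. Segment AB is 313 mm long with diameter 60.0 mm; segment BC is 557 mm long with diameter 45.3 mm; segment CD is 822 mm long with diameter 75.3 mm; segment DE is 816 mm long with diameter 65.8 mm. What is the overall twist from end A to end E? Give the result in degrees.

8.03°

J_AB = π(0.0600)⁴/32 = 1.27×10^-6 m⁴; J_BC = π(0.0453)⁴/32 = 4.13×10^-7 m⁴; J_CD = π(0.0753)⁴/32 = 3.16×10^-6 m⁴; J_DE = π(0.0658)⁴/32 = 1.84×10^-6 m⁴.
θ = (T/G)·Σ L_i/J_i = (2600/42.6×10⁹)·(0.313/1.27×10^-6 + 0.557/4.13×10^-7 + 0.822/3.16×10^-6 + 0.816/1.84×10^-6) = 0.1402 rad.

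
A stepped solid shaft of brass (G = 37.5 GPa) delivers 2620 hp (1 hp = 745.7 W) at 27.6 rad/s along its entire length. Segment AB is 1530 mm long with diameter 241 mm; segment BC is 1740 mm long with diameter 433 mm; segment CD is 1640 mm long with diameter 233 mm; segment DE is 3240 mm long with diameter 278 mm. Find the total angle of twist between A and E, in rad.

ω = 27.6 rad/s, so T = P/ω = 2620×745.7 / 27.60 = 70790 N·m.
J_AB = π(0.241)⁴/32 = 3.31×10^-4 m⁴; J_BC = π(0.433)⁴/32 = 3.45×10^-3 m⁴; J_CD = π(0.233)⁴/32 = 2.89×10^-4 m⁴; J_DE = π(0.278)⁴/32 = 5.86×10^-4 m⁴.
θ = (T/G)·Σ L_i/J_i = (70790/37.5×10⁹)·(1.53/3.31×10^-4 + 1.74/3.45×10^-3 + 1.64/2.89×10^-4 + 3.24/5.86×10^-4) = 0.03080 rad.

0.0308 rad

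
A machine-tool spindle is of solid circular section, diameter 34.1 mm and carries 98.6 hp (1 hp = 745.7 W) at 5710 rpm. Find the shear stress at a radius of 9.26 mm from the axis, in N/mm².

8.58 N/mm²

ω = 2π·5710/60 = 597.9 rad/s, so T = P/ω = 98.6×745.7 / 597.9 = 123.0 N·m.
J = πd⁴/32 = π(0.0341)⁴/32 = 1.327×10^-7 m⁴.
Shear stress varies linearly with radius: τ = T·r/J = 123.0 × 0.00926 / 1.327×10^-7 = 8.578×10^6 Pa.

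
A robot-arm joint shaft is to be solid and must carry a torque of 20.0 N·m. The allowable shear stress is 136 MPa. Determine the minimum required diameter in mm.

For a solid shaft τ_max = 16T/(πd³), so d = (16T/(π τ_allow))^(1/3) = (16·20.00/(π·1.36×10^8))^(1/3) = 0.009081 m.

9.08 mm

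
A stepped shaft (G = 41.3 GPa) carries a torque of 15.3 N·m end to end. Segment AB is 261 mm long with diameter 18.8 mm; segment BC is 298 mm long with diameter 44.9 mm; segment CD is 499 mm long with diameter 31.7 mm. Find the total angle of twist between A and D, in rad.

J_AB = π(0.0188)⁴/32 = 1.23×10^-8 m⁴; J_BC = π(0.0449)⁴/32 = 3.99×10^-7 m⁴; J_CD = π(0.0317)⁴/32 = 9.91×10^-8 m⁴.
θ = (T/G)·Σ L_i/J_i = (15.30/41.3×10⁹)·(0.261/1.23×10^-8 + 0.298/3.99×10^-7 + 0.499/9.91×10^-8) = 0.01003 rad.

0.0100 rad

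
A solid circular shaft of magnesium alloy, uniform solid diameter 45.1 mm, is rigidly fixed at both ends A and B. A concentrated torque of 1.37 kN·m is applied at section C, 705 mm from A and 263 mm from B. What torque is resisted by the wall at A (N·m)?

With uniform GJ and both ends fixed, compatibility θ_AC = θ_CB gives T_A·a = T_B·b, together with T_A + T_B = T₀.
T_A = T₀·b/(a+b) = 1370·263/968.0 = 372.2 N·m; T_B = 997.8 N·m.

372 N·m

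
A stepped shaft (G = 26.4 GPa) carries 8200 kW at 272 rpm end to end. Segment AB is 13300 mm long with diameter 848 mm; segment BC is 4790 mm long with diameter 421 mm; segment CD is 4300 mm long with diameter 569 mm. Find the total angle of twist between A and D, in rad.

0.0243 rad

ω = 2π·272/60 = 28.48 rad/s, so T = P/ω = 8200×10³ / 28.48 = 287900 N·m.
J_AB = π(0.848)⁴/32 = 0.0508 m⁴; J_BC = π(0.421)⁴/32 = 3.08×10^-3 m⁴; J_CD = π(0.569)⁴/32 = 0.0103 m⁴.
θ = (T/G)·Σ L_i/J_i = (287900/26.4×10⁹)·(13.3/0.0508 + 4.79/3.08×10^-3 + 4.30/0.0103) = 0.02435 rad.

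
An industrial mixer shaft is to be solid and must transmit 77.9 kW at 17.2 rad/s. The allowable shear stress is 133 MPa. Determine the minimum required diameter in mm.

ω = 17.2 rad/s, so T = P/ω = 77.9×10³ / 17.20 = 4529 N·m.
For a solid shaft τ_max = 16T/(πd³), so d = (16T/(π τ_allow))^(1/3) = (16·4529/(π·1.33×10^8))^(1/3) = 0.05577 m.

55.8 mm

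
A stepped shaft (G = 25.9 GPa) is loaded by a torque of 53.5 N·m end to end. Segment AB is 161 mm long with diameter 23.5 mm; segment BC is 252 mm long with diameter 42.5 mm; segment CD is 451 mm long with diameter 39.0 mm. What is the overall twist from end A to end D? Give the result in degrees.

0.965°

J_AB = π(0.0235)⁴/32 = 2.99×10^-8 m⁴; J_BC = π(0.0425)⁴/32 = 3.20×10^-7 m⁴; J_CD = π(0.0390)⁴/32 = 2.27×10^-7 m⁴.
θ = (T/G)·Σ L_i/J_i = (53.50/25.9×10⁹)·(0.161/2.99×10^-8 + 0.252/3.20×10^-7 + 0.451/2.27×10^-7) = 0.01683 rad.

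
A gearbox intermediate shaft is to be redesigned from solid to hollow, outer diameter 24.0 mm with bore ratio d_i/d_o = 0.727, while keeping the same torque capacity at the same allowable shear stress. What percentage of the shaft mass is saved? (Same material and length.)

41.3 %

Equal τ_max and T ⇒ the solid shaft needs d_s³ = d_o³(1−k⁴), so d_s = 24.0·(1−0.727⁴)^(1/3) = 21.52 mm.
Area ratio A_h/A_s = d_o²(1−k²)/d_s² = (1−k²)/(1−k⁴)^(2/3) = 0.5865.
Mass saving = 1 − 0.5865 = 41.3 %.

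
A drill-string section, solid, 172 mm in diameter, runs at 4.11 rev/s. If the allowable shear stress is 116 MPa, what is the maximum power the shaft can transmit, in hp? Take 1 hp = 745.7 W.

4010 hp

J = πd⁴/32 = π(0.172)⁴/32 = 8.592×10^-5 m⁴.
T_max = τ_allow·J/r = 1.16×10^8 × 8.592×10^-5 / 0.0860 = 115900 N·m.
ω = 2π·4.11 = 25.82 rad/s, so P_max = T_max·ω = 2.993×10^6 W.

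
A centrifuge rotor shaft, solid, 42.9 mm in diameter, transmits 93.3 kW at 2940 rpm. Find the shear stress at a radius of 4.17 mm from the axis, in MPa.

ω = 2π·2940/60 = 307.9 rad/s, so T = P/ω = 93.3×10³ / 307.9 = 303.0 N·m.
J = πd⁴/32 = π(0.0429)⁴/32 = 3.325×10^-7 m⁴.
Shear stress varies linearly with radius: τ = T·r/J = 303.0 × 0.00417 / 3.325×10^-7 = 3.800×10^6 Pa.

3.80 MPa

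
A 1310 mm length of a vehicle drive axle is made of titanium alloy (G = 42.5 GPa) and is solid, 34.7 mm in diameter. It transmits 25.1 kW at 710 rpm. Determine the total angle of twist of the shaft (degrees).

4.19°

ω = 2π·710/60 = 74.35 rad/s, so T = P/ω = 25.1×10³ / 74.35 = 337.6 N·m.
J = πd⁴/32 = π(0.0347)⁴/32 = 1.423×10^-7 m⁴.
θ = T·L/(G·J) = 337.6 × 1.31 / (42.5×10⁹ × 1.423×10^-7) = 0.07311 rad.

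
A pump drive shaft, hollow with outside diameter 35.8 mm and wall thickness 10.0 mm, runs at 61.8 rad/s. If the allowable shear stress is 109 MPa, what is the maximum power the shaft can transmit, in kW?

J = π(d_o⁴ − d_i⁴)/32 = π(0.0358⁴ − 0.0158⁴)/32 = 1.551×10^-7 m⁴.
T_max = τ_allow·J/r = 1.09×10^8 × 1.551×10^-7 / 0.0179 = 944.7 N·m.
ω = 61.8 rad/s, so P_max = T_max·ω = 5.838×10^4 W.

58.4 kW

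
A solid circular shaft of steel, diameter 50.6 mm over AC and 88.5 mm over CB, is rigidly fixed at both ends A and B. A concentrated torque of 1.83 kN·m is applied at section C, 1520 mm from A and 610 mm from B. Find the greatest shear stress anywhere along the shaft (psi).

Compatibility: T_A·a/J_AC = T_B·b/J_CB with T_A + T_B = T₀.
J_AC = 6.44×10^-7 m⁴, J_CB = 6.02×10^-6 m⁴, so T_A = T₀·(J_AC/a)/((J_AC/a)+(J_CB/b)) = 75.25 N·m, T_B = 1755 N·m.
τ in each portion: τ_AC = 2.96×10^6 Pa, τ_CB = 1.29×10^7 Pa; maximum is in CB.
τ_max = T_CB·r/J = 1755·0.0442/6.02×10^-6 = 1.289×10^7 Pa.

1870 psi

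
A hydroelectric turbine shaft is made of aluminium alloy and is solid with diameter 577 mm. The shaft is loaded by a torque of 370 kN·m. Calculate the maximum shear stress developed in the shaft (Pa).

9.81e6 Pa

J = πd⁴/32 = π(0.577)⁴/32 = 0.01088 m⁴.
τ_max = T·r/J = 370000 × 0.288 / 0.01088 = 9.809×10^6 Pa.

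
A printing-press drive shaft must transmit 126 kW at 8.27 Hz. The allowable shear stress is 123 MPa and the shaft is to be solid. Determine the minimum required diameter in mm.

46.5 mm

ω = 2π·8.27 = 51.96 rad/s, so T = P/ω = 126×10³ / 51.96 = 2425 N·m.
For a solid shaft τ_max = 16T/(πd³), so d = (16T/(π τ_allow))^(1/3) = (16·2425/(π·1.23×10^8))^(1/3) = 0.04648 m.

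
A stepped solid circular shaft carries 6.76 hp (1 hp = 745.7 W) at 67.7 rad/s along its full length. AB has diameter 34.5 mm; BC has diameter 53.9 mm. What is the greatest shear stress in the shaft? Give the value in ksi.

1.34 ksi

ω = 67.7 rad/s, so T = P/ω = 6.76×745.7 / 67.70 = 74.46 N·m.
Under the same torque, τ_max = 16T/(πd³) is largest where d is smallest — segment AB (d = 34.5 mm).
τ_max = 16·74.46/(π·(0.0345)³) = 9.235×10^6 Pa.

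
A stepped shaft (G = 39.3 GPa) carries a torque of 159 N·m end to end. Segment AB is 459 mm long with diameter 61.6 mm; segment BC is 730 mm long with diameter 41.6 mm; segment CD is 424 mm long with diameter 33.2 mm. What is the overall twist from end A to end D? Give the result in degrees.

J_AB = π(0.0616)⁴/32 = 1.41×10^-6 m⁴; J_BC = π(0.0416)⁴/32 = 2.94×10^-7 m⁴; J_CD = π(0.0332)⁴/32 = 1.19×10^-7 m⁴.
θ = (T/G)·Σ L_i/J_i = (159.0/39.3×10⁹)·(0.459/1.41×10^-6 + 0.730/2.94×10^-7 + 0.424/1.19×10^-7) = 0.02574 rad.

1.47°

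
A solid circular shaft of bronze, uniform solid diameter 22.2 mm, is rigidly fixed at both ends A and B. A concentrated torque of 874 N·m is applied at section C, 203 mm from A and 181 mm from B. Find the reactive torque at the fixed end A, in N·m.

With uniform GJ and both ends fixed, compatibility θ_AC = θ_CB gives T_A·a = T_B·b, together with T_A + T_B = T₀.
T_A = T₀·b/(a+b) = 874.0·181/384.0 = 412.0 N·m; T_B = 462.0 N·m.

412 N·m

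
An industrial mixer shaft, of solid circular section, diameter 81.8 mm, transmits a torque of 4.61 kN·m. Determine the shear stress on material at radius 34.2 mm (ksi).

5.20 ksi

J = πd⁴/32 = π(0.0818)⁴/32 = 4.396×10^-6 m⁴.
Shear stress varies linearly with radius: τ = T·r/J = 4610 × 0.0342 / 4.396×10^-6 = 3.587×10^7 Pa.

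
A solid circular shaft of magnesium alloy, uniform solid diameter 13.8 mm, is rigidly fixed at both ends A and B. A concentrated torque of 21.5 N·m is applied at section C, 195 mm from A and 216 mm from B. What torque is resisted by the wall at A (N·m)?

11.3 N·m

With uniform GJ and both ends fixed, compatibility θ_AC = θ_CB gives T_A·a = T_B·b, together with T_A + T_B = T₀.
T_A = T₀·b/(a+b) = 21.50·216/411.0 = 11.30 N·m; T_B = 10.20 N·m.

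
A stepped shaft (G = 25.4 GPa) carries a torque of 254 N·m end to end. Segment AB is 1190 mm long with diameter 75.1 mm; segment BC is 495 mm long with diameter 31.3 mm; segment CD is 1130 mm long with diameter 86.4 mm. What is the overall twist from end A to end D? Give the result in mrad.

J_AB = π(0.0751)⁴/32 = 3.12×10^-6 m⁴; J_BC = π(0.0313)⁴/32 = 9.42×10^-8 m⁴; J_CD = π(0.0864)⁴/32 = 5.47×10^-6 m⁴.
θ = (T/G)·Σ L_i/J_i = (254.0/25.4×10⁹)·(1.19/3.12×10^-6 + 0.495/9.42×10^-8 + 1.13/5.47×10^-6) = 0.05841 rad.

58.4 mrad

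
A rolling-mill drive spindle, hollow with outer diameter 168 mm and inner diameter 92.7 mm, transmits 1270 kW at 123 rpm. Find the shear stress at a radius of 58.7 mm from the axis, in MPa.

ω = 2π·123/60 = 12.88 rad/s, so T = P/ω = 1270×10³ / 12.88 = 98600 N·m.
J = π(d_o⁴ − d_i⁴)/32 = π(0.168⁴ − 0.0927⁴)/32 = 7.096×10^-5 m⁴.
Shear stress varies linearly with radius: τ = T·r/J = 98600 × 0.0587 / 7.096×10^-5 = 8.157×10^7 Pa.

81.6 MPa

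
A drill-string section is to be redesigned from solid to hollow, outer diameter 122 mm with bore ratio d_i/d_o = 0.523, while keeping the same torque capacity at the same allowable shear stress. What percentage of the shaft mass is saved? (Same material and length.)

Equal τ_max and T ⇒ the solid shaft needs d_s³ = d_o³(1−k⁴), so d_s = 122·(1−0.523⁴)^(1/3) = 118.9 mm.
Area ratio A_h/A_s = d_o²(1−k²)/d_s² = (1−k²)/(1−k⁴)^(2/3) = 0.7651.
Mass saving = 1 − 0.7651 = 23.5 %.

23.5 %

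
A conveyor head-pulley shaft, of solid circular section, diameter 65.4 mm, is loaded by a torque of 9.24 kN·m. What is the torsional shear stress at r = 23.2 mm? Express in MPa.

119 MPa

J = πd⁴/32 = π(0.0654)⁴/32 = 1.796×10^-6 m⁴.
Shear stress varies linearly with radius: τ = T·r/J = 9240 × 0.0232 / 1.796×10^-6 = 1.194×10^8 Pa.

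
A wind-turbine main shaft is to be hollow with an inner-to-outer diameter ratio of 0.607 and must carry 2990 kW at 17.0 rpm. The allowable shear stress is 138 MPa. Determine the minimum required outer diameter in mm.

ω = 2π·17.0/60 = 1.780 rad/s, so T = P/ω = 2990×10³ / 1.780 = 1.680e6 N·m.
For a hollow shaft with d_i/d_o = 0.607: τ_max = 16T/(π d_o³ (1−k⁴)), so d_o = [16T/(π τ_allow (1−k⁴))]^(1/3) = [16·1.680e6/(π·1.38×10^8·0.8642)]^(1/3) = 0.4155 m.

415 mm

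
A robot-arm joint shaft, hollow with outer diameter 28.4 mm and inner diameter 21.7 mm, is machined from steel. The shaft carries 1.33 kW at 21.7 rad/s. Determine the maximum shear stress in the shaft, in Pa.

2.07e7 Pa

ω = 21.7 rad/s, so T = P/ω = 1.33×10³ / 21.70 = 61.29 N·m.
J = π(d_o⁴ − d_i⁴)/32 = π(0.0284⁴ − 0.0217⁴)/32 = 4.210×10^-8 m⁴.
τ_max = T·r/J = 61.29 × 0.0142 / 4.210×10^-8 = 2.067×10^7 Pa.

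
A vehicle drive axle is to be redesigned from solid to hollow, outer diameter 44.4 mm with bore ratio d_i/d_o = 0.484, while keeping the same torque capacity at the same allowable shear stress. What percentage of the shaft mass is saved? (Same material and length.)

Equal τ_max and T ⇒ the solid shaft needs d_s³ = d_o³(1−k⁴), so d_s = 44.4·(1−0.484⁴)^(1/3) = 43.57 mm.
Area ratio A_h/A_s = d_o²(1−k²)/d_s² = (1−k²)/(1−k⁴)^(2/3) = 0.7951.
Mass saving = 1 − 0.7951 = 20.5 %.

20.5 %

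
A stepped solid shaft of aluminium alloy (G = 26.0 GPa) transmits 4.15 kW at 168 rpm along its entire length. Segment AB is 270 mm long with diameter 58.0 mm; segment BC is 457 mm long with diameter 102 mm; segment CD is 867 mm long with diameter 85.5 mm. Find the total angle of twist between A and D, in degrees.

ω = 2π·168/60 = 17.59 rad/s, so T = P/ω = 4.15×10³ / 17.59 = 235.9 N·m.
J_AB = π(0.0580)⁴/32 = 1.11×10^-6 m⁴; J_BC = π(0.102)⁴/32 = 1.06×10^-5 m⁴; J_CD = π(0.0855)⁴/32 = 5.25×10^-6 m⁴.
θ = (T/G)·Σ L_i/J_i = (235.9/26.0×10⁹)·(0.270/1.11×10^-6 + 0.457/1.06×10^-5 + 0.867/5.25×10^-6) = 4.094×10^-3 rad.

0.235°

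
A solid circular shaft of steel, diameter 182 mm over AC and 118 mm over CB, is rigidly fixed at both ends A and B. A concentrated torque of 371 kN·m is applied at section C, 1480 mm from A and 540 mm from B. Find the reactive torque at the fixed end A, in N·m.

250000 N·m

Compatibility: T_A·a/J_AC = T_B·b/J_CB with T_A + T_B = T₀.
J_AC = 1.08×10^-4 m⁴, J_CB = 1.90×10^-5 m⁴, so T_A = T₀·(J_AC/a)/((J_AC/a)+(J_CB/b)) = 250000 N·m, T_B = 121000 N·m.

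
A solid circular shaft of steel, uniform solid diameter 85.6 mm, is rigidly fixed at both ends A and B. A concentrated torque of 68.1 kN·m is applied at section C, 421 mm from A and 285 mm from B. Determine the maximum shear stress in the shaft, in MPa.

With uniform GJ and both ends fixed, compatibility θ_AC = θ_CB gives T_A·a = T_B·b, together with T_A + T_B = T₀.
T_A = T₀·b/(a+b) = 68100·285/706.0 = 27490 N·m; T_B = 40610 N·m.
τ in each portion: τ_AC = 2.23×10^8 Pa, τ_CB = 3.30×10^8 Pa; maximum is in CB.
τ_max = T_CB·r/J = 40610·0.0428/5.27×10^-6 = 3.297×10^8 Pa.

330 MPa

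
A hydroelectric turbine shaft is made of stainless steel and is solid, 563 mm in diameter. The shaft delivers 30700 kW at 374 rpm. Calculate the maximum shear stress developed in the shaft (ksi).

ω = 2π·374/60 = 39.17 rad/s, so T = P/ω = 30700×10³ / 39.17 = 783900 N·m.
J = πd⁴/32 = π(0.563)⁴/32 = 9.864×10^-3 m⁴.
τ_max = T·r/J = 783900 × 0.281 / 9.864×10^-3 = 2.237×10^7 Pa.

3.24 ksi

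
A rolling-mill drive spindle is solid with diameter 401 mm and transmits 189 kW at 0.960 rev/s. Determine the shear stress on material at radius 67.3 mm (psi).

ω = 2π·0.960 = 6.032 rad/s, so T = P/ω = 189×10³ / 6.032 = 31330 N·m.
J = πd⁴/32 = π(0.401)⁴/32 = 2.539×10^-3 m⁴.
Shear stress varies linearly with radius: τ = T·r/J = 31330 × 0.0673 / 2.539×10^-3 = 8.307×10^5 Pa.

120 psi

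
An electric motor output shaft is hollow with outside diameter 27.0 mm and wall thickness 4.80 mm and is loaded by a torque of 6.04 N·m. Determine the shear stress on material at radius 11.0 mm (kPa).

1540 kPa

J = π(d_o⁴ − d_i⁴)/32 = π(0.0270⁴ − 0.0174⁴)/32 = 4.318×10^-8 m⁴.
Shear stress varies linearly with radius: τ = T·r/J = 6.040 × 0.0110 / 4.318×10^-8 = 1.539×10^6 Pa.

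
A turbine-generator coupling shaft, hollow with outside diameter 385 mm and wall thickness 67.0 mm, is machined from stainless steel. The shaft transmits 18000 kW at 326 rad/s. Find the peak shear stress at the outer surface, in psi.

ω = 326 rad/s, so T = P/ω = 18000×10³ / 326.0 = 55210 N·m.
J = π(d_o⁴ − d_i⁴)/32 = π(0.385⁴ − 0.251⁴)/32 = 1.767×10^-3 m⁴.
τ_max = T·r/J = 55210 × 0.193 / 1.767×10^-3 = 6.014×10^6 Pa.

872 psi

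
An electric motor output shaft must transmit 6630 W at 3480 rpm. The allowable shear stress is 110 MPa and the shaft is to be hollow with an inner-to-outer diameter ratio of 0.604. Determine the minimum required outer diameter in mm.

9.90 mm

ω = 2π·3480/60 = 364.4 rad/s, so T = P/ω = 6630 / 364.4 = 18.19 N·m.
For a hollow shaft with d_i/d_o = 0.604: τ_max = 16T/(π d_o³ (1−k⁴)), so d_o = [16T/(π τ_allow (1−k⁴))]^(1/3) = [16·18.19/(π·1.10×10^8·0.8669)]^(1/3) = 0.009905 m.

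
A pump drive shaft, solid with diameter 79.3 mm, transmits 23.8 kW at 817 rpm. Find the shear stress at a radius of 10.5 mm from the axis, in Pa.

ω = 2π·817/60 = 85.56 rad/s, so T = P/ω = 23.8×10³ / 85.56 = 278.2 N·m.
J = πd⁴/32 = π(0.0793)⁴/32 = 3.882×10^-6 m⁴.
Shear stress varies linearly with radius: τ = T·r/J = 278.2 × 0.0105 / 3.882×10^-6 = 7.524×10^5 Pa.

752000 Pa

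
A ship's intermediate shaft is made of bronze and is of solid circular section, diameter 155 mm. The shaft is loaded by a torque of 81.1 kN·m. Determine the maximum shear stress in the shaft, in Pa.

J = πd⁴/32 = π(0.155)⁴/32 = 5.667×10^-5 m⁴.
τ_max = T·r/J = 81100 × 0.0775 / 5.667×10^-5 = 1.109×10^8 Pa.

1.11e8 Pa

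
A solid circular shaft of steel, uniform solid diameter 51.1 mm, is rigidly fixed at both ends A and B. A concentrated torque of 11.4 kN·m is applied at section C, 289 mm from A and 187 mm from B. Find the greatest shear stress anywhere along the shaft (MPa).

With uniform GJ and both ends fixed, compatibility θ_AC = θ_CB gives T_A·a = T_B·b, together with T_A + T_B = T₀.
T_A = T₀·b/(a+b) = 11400·187/476.0 = 4479 N·m; T_B = 6921 N·m.
τ in each portion: τ_AC = 1.71×10^8 Pa, τ_CB = 2.64×10^8 Pa; maximum is in CB.
τ_max = T_CB·r/J = 6921·0.0255/6.69×10^-7 = 2.642×10^8 Pa.

264 MPa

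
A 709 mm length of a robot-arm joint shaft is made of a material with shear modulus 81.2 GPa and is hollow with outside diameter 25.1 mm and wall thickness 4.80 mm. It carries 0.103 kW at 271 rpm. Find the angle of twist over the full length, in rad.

ω = 2π·271/60 = 28.38 rad/s, so T = P/ω = 0.103×10³ / 28.38 = 3.629 N·m.
J = π(d_o⁴ − d_i⁴)/32 = π(0.0251⁴ − 0.0155⁴)/32 = 3.330×10^-8 m⁴.
θ = T·L/(G·J) = 3.629 × 0.709 / (81.2×10⁹ × 3.330×10^-8) = 9.517×10^-4 rad.

9.52e-4 rad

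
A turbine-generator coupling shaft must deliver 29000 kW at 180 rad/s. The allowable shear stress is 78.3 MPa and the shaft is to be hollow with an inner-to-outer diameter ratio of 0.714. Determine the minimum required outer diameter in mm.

242 mm

ω = 180 rad/s, so T = P/ω = 29000×10³ / 180.0 = 161100 N·m.
For a hollow shaft with d_i/d_o = 0.714: τ_max = 16T/(π d_o³ (1−k⁴)), so d_o = [16T/(π τ_allow (1−k⁴))]^(1/3) = [16·161100/(π·7.83×10^7·0.7401)]^(1/3) = 0.2419 m.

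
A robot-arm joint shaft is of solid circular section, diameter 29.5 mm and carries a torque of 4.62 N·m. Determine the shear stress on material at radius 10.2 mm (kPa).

J = πd⁴/32 = π(0.0295)⁴/32 = 7.435×10^-8 m⁴.
Shear stress varies linearly with radius: τ = T·r/J = 4.620 × 0.0102 / 7.435×10^-8 = 6.338×10^5 Pa.

634 kPa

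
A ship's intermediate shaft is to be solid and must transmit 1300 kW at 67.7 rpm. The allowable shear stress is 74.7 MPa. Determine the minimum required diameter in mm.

ω = 2π·67.7/60 = 7.090 rad/s, so T = P/ω = 1300×10³ / 7.090 = 183400 N·m.
For a solid shaft τ_max = 16T/(πd³), so d = (16T/(π τ_allow))^(1/3) = (16·183400/(π·7.47×10^7))^(1/3) = 0.2321 m.

232 mm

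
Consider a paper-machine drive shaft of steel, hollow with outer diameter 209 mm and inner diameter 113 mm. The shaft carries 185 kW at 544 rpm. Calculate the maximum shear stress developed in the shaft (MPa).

ω = 2π·544/60 = 56.97 rad/s, so T = P/ω = 185×10³ / 56.97 = 3247 N·m.
J = π(d_o⁴ − d_i⁴)/32 = π(0.209⁴ − 0.113⁴)/32 = 1.713×10^-4 m⁴.
τ_max = T·r/J = 3247 × 0.104 / 1.713×10^-4 = 1.981×10^6 Pa.

1.98 MPa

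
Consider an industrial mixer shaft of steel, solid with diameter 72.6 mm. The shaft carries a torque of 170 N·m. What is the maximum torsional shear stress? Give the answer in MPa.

2.26 MPa

J = πd⁴/32 = π(0.0726)⁴/32 = 2.727×10^-6 m⁴.
τ_max = T·r/J = 170.0 × 0.0363 / 2.727×10^-6 = 2.263×10^6 Pa.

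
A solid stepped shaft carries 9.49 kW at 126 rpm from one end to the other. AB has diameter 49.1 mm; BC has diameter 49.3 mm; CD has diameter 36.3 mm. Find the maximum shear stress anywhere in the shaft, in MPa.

ω = 2π·126/60 = 13.19 rad/s, so T = P/ω = 9.49×10³ / 13.19 = 719.2 N·m.
Under the same torque, τ_max = 16T/(πd³) is largest where d is smallest — segment CD (d = 36.3 mm).
τ_max = 16·719.2/(π·(0.0363)³) = 7.658×10^7 Pa.

76.6 MPa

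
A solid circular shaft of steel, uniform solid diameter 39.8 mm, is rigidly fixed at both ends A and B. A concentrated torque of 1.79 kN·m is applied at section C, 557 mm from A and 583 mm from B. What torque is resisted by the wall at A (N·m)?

With uniform GJ and both ends fixed, compatibility θ_AC = θ_CB gives T_A·a = T_B·b, together with T_A + T_B = T₀.
T_A = T₀·b/(a+b) = 1790·583/1140 = 915.4 N·m; T_B = 874.6 N·m.

915 N·m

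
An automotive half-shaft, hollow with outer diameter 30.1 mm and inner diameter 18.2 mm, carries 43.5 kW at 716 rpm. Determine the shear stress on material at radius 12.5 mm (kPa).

ω = 2π·716/60 = 74.98 rad/s, so T = P/ω = 43.5×10³ / 74.98 = 580.2 N·m.
J = π(d_o⁴ − d_i⁴)/32 = π(0.0301⁴ − 0.0182⁴)/32 = 6.982×10^-8 m⁴.
Shear stress varies linearly with radius: τ = T·r/J = 580.2 × 0.0125 / 6.982×10^-8 = 1.039×10^8 Pa.

104000 kPa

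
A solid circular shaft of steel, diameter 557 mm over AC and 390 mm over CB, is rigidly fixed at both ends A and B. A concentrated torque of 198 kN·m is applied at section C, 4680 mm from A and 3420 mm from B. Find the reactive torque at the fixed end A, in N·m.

Compatibility: T_A·a/J_AC = T_B·b/J_CB with T_A + T_B = T₀.
J_AC = 9.45×10^-3 m⁴, J_CB = 2.27×10^-3 m⁴, so T_A = T₀·(J_AC/a)/((J_AC/a)+(J_CB/b)) = 149000 N·m, T_B = 49000 N·m.

149000 N·m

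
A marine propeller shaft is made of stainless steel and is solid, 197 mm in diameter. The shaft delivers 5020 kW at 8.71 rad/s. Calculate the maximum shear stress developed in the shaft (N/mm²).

384 N/mm²

ω = 8.71 rad/s, so T = P/ω = 5020×10³ / 8.710 = 576300 N·m.
J = πd⁴/32 = π(0.197)⁴/32 = 1.479×10^-4 m⁴.
τ_max = T·r/J = 576300 × 0.0985 / 1.479×10^-4 = 3.839×10^8 Pa.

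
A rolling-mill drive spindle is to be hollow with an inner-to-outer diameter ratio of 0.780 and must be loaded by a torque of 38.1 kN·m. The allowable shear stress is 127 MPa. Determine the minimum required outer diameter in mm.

134 mm

For a hollow shaft with d_i/d_o = 0.780: τ_max = 16T/(π d_o³ (1−k⁴)), so d_o = [16T/(π τ_allow (1−k⁴))]^(1/3) = [16·38100/(π·1.27×10^8·0.6298)]^(1/3) = 0.1344 m.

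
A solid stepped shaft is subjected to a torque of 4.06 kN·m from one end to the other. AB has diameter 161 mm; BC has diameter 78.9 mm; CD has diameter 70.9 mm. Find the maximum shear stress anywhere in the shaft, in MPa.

58.0 MPa

Under the same torque, τ_max = 16T/(πd³) is largest where d is smallest — segment CD (d = 70.9 mm).
τ_max = 16·4060/(π·(0.0709)³) = 5.802×10^7 Pa.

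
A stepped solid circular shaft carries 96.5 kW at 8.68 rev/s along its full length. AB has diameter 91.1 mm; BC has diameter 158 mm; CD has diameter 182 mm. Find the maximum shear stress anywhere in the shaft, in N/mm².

11.9 N/mm²

ω = 2π·8.68 = 54.54 rad/s, so T = P/ω = 96.5×10³ / 54.54 = 1769 N·m.
Under the same torque, τ_max = 16T/(πd³) is largest where d is smallest — segment AB (d = 91.1 mm).
τ_max = 16·1769/(π·(0.0911)³) = 1.192×10^7 Pa.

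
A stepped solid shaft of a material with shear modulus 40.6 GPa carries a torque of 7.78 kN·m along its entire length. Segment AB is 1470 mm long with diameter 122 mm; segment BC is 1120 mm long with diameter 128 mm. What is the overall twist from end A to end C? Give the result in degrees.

J_AB = π(0.122)⁴/32 = 2.17×10^-5 m⁴; J_BC = π(0.128)⁴/32 = 2.64×10^-5 m⁴.
θ = (T/G)·Σ L_i/J_i = (7780/40.6×10⁹)·(1.47/2.17×10^-5 + 1.12/2.64×10^-5) = 0.02110 rad.

1.21°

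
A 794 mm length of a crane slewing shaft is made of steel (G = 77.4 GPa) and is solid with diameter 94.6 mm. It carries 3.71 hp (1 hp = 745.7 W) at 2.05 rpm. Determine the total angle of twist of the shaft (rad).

0.0168 rad

ω = 2π·2.05/60 = 0.2147 rad/s, so T = P/ω = 3.71×745.7 / 0.2147 = 12890 N·m.
J = πd⁴/32 = π(0.0946)⁴/32 = 7.863×10^-6 m⁴.
θ = T·L/(G·J) = 12890 × 0.794 / (77.4×10⁹ × 7.863×10^-6) = 0.01681 rad.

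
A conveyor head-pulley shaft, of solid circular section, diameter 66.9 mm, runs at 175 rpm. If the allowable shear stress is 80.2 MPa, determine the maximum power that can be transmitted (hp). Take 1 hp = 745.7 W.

J = πd⁴/32 = π(0.0669)⁴/32 = 1.967×10^-6 m⁴.
T_max = τ_allow·J/r = 8.02×10^7 × 1.967×10^-6 / 0.0335 = 4715 N·m.
ω = 2π·175/60 = 18.33 rad/s, so P_max = T_max·ω = 8.641×10^4 W.

116 hp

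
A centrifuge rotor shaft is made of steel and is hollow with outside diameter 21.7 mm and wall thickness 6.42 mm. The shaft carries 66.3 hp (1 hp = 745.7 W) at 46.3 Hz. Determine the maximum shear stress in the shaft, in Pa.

ω = 2π·46.3 = 290.9 rad/s, so T = P/ω = 66.3×745.7 / 290.9 = 169.9 N·m.
J = π(d_o⁴ − d_i⁴)/32 = π(0.0217⁴ − 0.00886⁴)/32 = 2.116×10^-8 m⁴.
τ_max = T·r/J = 169.9 × 0.0109 / 2.116×10^-8 = 8.713×10^7 Pa.

8.71e7 Pa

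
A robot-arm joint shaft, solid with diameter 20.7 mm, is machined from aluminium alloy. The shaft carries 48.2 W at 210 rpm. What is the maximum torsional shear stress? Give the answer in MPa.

1.26 MPa

ω = 2π·210/60 = 21.99 rad/s, so T = P/ω = 48.2 / 21.99 = 2.192 N·m.
J = πd⁴/32 = π(0.0207)⁴/32 = 1.803×10^-8 m⁴.
τ_max = T·r/J = 2.192 × 0.0103 / 1.803×10^-8 = 1.259×10^6 Pa.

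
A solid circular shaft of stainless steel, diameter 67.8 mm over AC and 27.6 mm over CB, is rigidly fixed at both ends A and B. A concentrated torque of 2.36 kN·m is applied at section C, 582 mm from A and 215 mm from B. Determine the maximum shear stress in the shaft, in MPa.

39.6 MPa

Compatibility: T_A·a/J_AC = T_B·b/J_CB with T_A + T_B = T₀.
J_AC = 2.07×10^-6 m⁴, J_CB = 5.70×10^-8 m⁴, so T_A = T₀·(J_AC/a)/((J_AC/a)+(J_CB/b)) = 2197 N·m, T_B = 163.3 N·m.
τ in each portion: τ_AC = 3.59×10^7 Pa, τ_CB = 3.96×10^7 Pa; maximum is in CB.
τ_max = T_CB·r/J = 163.3·0.0138/5.70×10^-8 = 3.956×10^7 Pa.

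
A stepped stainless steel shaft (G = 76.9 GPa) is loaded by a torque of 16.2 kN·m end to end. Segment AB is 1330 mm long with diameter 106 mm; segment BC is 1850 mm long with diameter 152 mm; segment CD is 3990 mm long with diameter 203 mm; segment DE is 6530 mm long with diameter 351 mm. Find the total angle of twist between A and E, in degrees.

J_AB = π(0.106)⁴/32 = 1.24×10^-5 m⁴; J_BC = π(0.152)⁴/32 = 5.24×10^-5 m⁴; J_CD = π(0.203)⁴/32 = 1.67×10^-4 m⁴; J_DE = π(0.351)⁴/32 = 1.49×10^-3 m⁴.
θ = (T/G)·Σ L_i/J_i = (16200/76.9×10⁹)·(1.33/1.24×10^-5 + 1.85/5.24×10^-5 + 3.99/1.67×10^-4 + 6.53/1.49×10^-3) = 0.03601 rad.

2.06°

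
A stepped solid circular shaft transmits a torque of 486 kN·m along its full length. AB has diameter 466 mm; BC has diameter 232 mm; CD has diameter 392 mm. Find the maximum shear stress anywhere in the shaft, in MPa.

198 MPa

Under the same torque, τ_max = 16T/(πd³) is largest where d is smallest — segment BC (d = 232 mm).
τ_max = 16·486000/(π·(0.232)³) = 1.982×10^8 Pa.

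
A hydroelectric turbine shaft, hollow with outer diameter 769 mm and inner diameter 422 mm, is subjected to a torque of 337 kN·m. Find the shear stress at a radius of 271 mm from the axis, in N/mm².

J = π(d_o⁴ − d_i⁴)/32 = π(0.769⁴ − 0.422⁴)/32 = 0.03122 m⁴.
Shear stress varies linearly with radius: τ = T·r/J = 337000 × 0.271 / 0.03122 = 2.925×10^6 Pa.

2.93 N/mm²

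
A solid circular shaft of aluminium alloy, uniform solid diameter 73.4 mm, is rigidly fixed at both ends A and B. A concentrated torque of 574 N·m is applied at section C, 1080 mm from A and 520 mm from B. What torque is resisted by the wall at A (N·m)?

With uniform GJ and both ends fixed, compatibility θ_AC = θ_CB gives T_A·a = T_B·b, together with T_A + T_B = T₀.
T_A = T₀·b/(a+b) = 574.0·520/1600 = 186.6 N·m; T_B = 387.4 N·m.

187 N·m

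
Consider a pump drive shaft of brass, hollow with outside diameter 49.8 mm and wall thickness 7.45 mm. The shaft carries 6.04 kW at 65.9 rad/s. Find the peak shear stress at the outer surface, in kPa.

4980 kPa

ω = 65.9 rad/s, so T = P/ω = 6.04×10³ / 65.90 = 91.65 N·m.
J = π(d_o⁴ − d_i⁴)/32 = π(0.0498⁴ − 0.0349⁴)/32 = 4.582×10^-7 m⁴.
τ_max = T·r/J = 91.65 × 0.0249 / 4.582×10^-7 = 4.981×10^6 Pa.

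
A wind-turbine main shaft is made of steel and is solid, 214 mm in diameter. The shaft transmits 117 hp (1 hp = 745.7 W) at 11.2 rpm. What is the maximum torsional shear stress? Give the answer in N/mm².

38.7 N/mm²

ω = 2π·11.2/60 = 1.173 rad/s, so T = P/ω = 117×745.7 / 1.173 = 74390 N·m.
J = πd⁴/32 = π(0.214)⁴/32 = 2.059×10^-4 m⁴.
τ_max = T·r/J = 74390 × 0.107 / 2.059×10^-4 = 3.866×10^7 Pa.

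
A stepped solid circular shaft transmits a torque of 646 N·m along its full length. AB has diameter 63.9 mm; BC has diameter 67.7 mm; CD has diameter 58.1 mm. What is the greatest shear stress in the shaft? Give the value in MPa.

16.8 MPa

Under the same torque, τ_max = 16T/(πd³) is largest where d is smallest — segment CD (d = 58.1 mm).
τ_max = 16·646.0/(π·(0.0581)³) = 1.678×10^7 Pa.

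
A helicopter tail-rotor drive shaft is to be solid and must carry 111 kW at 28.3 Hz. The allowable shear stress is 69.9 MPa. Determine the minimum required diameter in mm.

ω = 2π·28.3 = 177.8 rad/s, so T = P/ω = 111×10³ / 177.8 = 624.2 N·m.
For a solid shaft τ_max = 16T/(πd³), so d = (16T/(π τ_allow))^(1/3) = (16·624.2/(π·6.99×10^7))^(1/3) = 0.03570 m.

35.7 mm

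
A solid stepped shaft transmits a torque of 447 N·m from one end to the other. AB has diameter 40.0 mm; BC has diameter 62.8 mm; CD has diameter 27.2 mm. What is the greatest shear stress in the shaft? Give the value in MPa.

Under the same torque, τ_max = 16T/(πd³) is largest where d is smallest — segment CD (d = 27.2 mm).
τ_max = 16·447.0/(π·(0.0272)³) = 1.131×10^8 Pa.

113 MPa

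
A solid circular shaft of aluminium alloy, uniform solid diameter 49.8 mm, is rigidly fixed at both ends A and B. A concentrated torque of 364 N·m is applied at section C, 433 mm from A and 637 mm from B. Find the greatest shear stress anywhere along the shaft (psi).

1300 psi

With uniform GJ and both ends fixed, compatibility θ_AC = θ_CB gives T_A·a = T_B·b, together with T_A + T_B = T₀.
T_A = T₀·b/(a+b) = 364.0·637/1070 = 216.7 N·m; T_B = 147.3 N·m.
τ in each portion: τ_AC = 8.94×10^6 Pa, τ_CB = 6.07×10^6 Pa; maximum is in AC.
τ_max = T_AC·r/J = 216.7·0.0249/6.04×10^-7 = 8.936×10^6 Pa.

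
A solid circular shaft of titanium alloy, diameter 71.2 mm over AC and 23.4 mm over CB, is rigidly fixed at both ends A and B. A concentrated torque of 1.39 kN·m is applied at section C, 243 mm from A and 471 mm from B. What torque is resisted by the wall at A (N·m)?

Compatibility: T_A·a/J_AC = T_B·b/J_CB with T_A + T_B = T₀.
J_AC = 2.52×10^-6 m⁴, J_CB = 2.94×10^-8 m⁴, so T_A = T₀·(J_AC/a)/((J_AC/a)+(J_CB/b)) = 1382 N·m, T_B = 8.316 N·m.

1380 N·m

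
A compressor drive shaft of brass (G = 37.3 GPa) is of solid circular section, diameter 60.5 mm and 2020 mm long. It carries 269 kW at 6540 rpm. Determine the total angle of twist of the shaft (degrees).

ω = 2π·6540/60 = 684.9 rad/s, so T = P/ω = 269×10³ / 684.9 = 392.8 N·m.
J = πd⁴/32 = π(0.0605)⁴/32 = 1.315×10^-6 m⁴.
θ = T·L/(G·J) = 392.8 × 2.02 / (37.3×10⁹ × 1.315×10^-6) = 0.01617 rad.

0.927°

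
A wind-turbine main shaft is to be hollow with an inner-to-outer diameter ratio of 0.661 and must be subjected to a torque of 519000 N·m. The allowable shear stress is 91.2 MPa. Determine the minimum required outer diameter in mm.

For a hollow shaft with d_i/d_o = 0.661: τ_max = 16T/(π d_o³ (1−k⁴)), so d_o = [16T/(π τ_allow (1−k⁴))]^(1/3) = [16·519000/(π·9.12×10^7·0.8091)]^(1/3) = 0.3296 m.

330 mm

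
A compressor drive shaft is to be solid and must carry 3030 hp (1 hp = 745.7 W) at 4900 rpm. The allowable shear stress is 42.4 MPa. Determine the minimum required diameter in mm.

ω = 2π·4900/60 = 513.1 rad/s, so T = P/ω = 3030×745.7 / 513.1 = 4403 N·m.
For a solid shaft τ_max = 16T/(πd³), so d = (16T/(π τ_allow))^(1/3) = (16·4403/(π·4.24×10^7))^(1/3) = 0.08087 m.

80.9 mm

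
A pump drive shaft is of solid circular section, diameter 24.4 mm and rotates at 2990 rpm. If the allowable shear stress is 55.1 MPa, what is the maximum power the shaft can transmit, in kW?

J = πd⁴/32 = π(0.0244)⁴/32 = 3.480×10^-8 m⁴.
T_max = τ_allow·J/r = 5.51×10^7 × 3.480×10^-8 / 0.0122 = 157.2 N·m.
ω = 2π·2990/60 = 313.1 rad/s, so P_max = T_max·ω = 4.921×10^4 W.

49.2 kW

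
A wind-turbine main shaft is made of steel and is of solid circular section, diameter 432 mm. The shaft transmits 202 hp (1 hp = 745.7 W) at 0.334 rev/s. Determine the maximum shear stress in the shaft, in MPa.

ω = 2π·0.334 = 2.099 rad/s, so T = P/ω = 202×745.7 / 2.099 = 71780 N·m.
J = πd⁴/32 = π(0.432)⁴/32 = 3.419×10^-3 m⁴.
τ_max = T·r/J = 71780 × 0.216 / 3.419×10^-3 = 4.534×10^6 Pa.

4.53 MPa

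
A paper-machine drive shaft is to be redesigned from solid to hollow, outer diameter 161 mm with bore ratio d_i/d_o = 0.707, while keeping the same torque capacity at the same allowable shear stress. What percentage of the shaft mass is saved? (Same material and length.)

Equal τ_max and T ⇒ the solid shaft needs d_s³ = d_o³(1−k⁴), so d_s = 161·(1−0.707⁴)^(1/3) = 146.3 mm.
Area ratio A_h/A_s = d_o²(1−k²)/d_s² = (1−k²)/(1−k⁴)^(2/3) = 0.6058.
Mass saving = 1 − 0.6058 = 39.4 %.

39.4 %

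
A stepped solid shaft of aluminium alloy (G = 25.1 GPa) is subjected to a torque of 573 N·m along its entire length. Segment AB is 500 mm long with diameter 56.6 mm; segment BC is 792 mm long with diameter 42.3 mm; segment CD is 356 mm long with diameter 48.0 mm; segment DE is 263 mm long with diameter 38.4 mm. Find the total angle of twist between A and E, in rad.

0.113 rad

J_AB = π(0.0566)⁴/32 = 1.01×10^-6 m⁴; J_BC = π(0.0423)⁴/32 = 3.14×10^-7 m⁴; J_CD = π(0.0480)⁴/32 = 5.21×10^-7 m⁴; J_DE = π(0.0384)⁴/32 = 2.13×10^-7 m⁴.
θ = (T/G)·Σ L_i/J_i = (573.0/25.1×10⁹)·(0.500/1.01×10^-6 + 0.792/3.14×10^-7 + 0.356/5.21×10^-7 + 0.263/2.13×10^-7) = 0.1126 rad.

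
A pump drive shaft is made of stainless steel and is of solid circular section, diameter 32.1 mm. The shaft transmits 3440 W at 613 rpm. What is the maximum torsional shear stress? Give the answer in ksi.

ω = 2π·613/60 = 64.19 rad/s, so T = P/ω = 3440 / 64.19 = 53.59 N·m.
J = πd⁴/32 = π(0.0321)⁴/32 = 1.042×10^-7 m⁴.
τ_max = T·r/J = 53.59 × 0.0161 / 1.042×10^-7 = 8.251×10^6 Pa.

1.20 ksi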